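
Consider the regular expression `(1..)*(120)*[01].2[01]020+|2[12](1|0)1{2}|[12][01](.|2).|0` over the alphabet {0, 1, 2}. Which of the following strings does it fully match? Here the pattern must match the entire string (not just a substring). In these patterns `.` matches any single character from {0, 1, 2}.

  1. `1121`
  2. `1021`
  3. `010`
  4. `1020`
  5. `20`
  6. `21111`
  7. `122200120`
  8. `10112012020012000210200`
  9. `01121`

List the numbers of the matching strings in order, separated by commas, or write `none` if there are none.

1 → match
2 → match
3 → no match
4 → match
5 → no match
6 → match
7 → no match
8 → no match
9 → no match

1, 2, 4, 6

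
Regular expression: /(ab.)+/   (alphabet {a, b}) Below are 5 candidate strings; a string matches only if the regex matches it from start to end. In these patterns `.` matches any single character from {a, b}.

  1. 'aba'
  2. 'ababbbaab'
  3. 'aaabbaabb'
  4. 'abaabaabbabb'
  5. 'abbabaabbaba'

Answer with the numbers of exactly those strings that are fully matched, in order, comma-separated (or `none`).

1 → match
2 → no match
3 → no match — must start with 'ab'
4 → match
5 → match

1, 4, 5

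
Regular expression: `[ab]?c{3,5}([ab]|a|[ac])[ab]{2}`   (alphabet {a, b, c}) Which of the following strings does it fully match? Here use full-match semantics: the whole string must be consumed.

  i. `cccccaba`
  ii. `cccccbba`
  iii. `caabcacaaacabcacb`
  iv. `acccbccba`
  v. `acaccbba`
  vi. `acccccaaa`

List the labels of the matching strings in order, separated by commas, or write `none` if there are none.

i, ii, vi

i → match
ii → match
iii → no match
iv → no match
v → no match
vi → match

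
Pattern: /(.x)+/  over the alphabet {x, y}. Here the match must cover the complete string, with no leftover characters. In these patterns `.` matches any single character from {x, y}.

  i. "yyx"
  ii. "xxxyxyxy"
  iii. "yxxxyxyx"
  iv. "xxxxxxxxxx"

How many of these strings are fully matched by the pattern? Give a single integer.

2

i → no match
ii → no match — must end with "x"
iii → match
iv → match
Total matched: 2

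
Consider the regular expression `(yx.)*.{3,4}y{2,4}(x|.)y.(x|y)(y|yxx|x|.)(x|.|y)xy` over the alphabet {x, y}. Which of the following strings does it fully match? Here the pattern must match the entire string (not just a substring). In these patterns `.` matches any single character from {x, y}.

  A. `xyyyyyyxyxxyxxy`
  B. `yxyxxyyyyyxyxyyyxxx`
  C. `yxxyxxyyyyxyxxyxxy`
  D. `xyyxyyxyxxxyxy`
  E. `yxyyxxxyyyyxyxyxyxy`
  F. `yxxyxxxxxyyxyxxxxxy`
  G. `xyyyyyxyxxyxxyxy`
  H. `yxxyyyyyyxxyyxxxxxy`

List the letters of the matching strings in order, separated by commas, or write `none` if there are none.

A, C, D, E, F, G

A → match
B → no match — must end with `xy`
C → match
D → match
E → match
F → match
G → match
H → no match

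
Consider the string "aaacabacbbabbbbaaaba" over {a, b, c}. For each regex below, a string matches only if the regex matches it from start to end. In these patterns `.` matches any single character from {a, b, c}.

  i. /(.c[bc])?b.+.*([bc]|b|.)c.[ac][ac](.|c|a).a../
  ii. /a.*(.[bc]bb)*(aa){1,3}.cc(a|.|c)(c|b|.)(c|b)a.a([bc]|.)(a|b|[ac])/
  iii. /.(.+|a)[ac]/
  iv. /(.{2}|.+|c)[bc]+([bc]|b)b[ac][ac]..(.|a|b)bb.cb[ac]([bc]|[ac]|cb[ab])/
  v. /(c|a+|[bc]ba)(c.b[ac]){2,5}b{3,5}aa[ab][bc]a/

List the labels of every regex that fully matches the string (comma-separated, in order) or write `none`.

i → no match
ii → no match
iii → match
iv → no match
v → match

iii, v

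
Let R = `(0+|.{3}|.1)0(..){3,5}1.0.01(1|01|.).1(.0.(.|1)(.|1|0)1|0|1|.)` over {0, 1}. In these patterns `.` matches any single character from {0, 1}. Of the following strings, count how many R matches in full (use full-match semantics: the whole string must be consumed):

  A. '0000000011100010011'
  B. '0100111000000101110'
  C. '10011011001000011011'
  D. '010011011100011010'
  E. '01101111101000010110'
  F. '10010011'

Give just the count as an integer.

A → match
B → no match
C → no match
D → no match
E → match
F → no match
Total matched: 2

2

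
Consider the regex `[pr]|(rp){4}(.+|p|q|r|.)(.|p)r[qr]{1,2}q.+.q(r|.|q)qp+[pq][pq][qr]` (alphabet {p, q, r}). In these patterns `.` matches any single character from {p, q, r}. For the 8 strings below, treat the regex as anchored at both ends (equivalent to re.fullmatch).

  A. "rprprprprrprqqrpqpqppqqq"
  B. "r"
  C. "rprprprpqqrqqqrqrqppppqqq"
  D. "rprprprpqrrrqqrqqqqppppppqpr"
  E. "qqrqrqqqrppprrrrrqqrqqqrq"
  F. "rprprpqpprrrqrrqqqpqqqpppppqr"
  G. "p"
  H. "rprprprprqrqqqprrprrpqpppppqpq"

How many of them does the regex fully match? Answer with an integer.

5

A → match
B → match
C → match
D → match
E → no match
F → no match
G → match
H → no match
Total matched: 5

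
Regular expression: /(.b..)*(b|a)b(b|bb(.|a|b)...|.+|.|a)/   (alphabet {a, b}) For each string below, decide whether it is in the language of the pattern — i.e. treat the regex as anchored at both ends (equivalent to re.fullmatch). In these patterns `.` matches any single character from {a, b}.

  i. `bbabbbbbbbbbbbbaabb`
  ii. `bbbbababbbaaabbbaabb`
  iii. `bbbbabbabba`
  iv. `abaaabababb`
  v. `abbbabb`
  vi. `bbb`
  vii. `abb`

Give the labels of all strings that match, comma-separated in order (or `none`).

i, ii, iii, iv, v, vi, vii

i → match
ii → match
iii → match
iv → match
v → match
vi → match
vii → match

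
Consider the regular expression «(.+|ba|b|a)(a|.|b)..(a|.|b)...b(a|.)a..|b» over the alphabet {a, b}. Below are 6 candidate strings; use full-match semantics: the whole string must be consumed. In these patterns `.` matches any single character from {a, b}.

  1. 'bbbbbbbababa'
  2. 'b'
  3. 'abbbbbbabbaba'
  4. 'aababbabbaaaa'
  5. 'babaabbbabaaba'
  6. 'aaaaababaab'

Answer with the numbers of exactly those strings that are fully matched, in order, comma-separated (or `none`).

2, 3, 4, 5

1. 'bbbbbbbababa' → no match
2. 'b' → match
3 → match
4 → match
5 → match
6. 'aaaaababaab' → no match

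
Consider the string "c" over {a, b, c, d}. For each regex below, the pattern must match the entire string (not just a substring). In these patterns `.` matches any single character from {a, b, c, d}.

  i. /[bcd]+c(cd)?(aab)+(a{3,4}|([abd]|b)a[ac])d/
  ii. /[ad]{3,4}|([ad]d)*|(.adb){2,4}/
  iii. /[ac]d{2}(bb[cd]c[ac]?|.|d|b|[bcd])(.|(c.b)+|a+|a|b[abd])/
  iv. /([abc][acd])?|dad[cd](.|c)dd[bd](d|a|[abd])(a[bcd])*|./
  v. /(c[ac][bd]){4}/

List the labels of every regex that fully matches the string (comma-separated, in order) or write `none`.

iv

i → no match — must end with "d"
ii → no match
iii → no match
iv → match
v → no match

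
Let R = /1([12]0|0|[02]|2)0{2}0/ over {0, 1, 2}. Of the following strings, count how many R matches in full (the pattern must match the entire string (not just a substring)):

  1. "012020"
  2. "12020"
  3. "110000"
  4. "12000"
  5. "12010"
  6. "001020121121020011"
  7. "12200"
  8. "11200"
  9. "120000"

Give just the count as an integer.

3

1 → no match — must start with "1"
2 → no match — must end with "00"
3 → match
4 → match
5 → no match — must end with "00"
6 → no match — must start with "1"
7 → no match
8 → no match
9 → match
Total matched: 3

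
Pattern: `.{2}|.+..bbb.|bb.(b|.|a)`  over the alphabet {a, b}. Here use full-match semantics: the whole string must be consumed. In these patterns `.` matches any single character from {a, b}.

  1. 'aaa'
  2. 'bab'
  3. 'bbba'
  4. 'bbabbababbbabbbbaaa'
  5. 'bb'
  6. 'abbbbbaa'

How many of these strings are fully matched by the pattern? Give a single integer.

2

1. 'aaa' → no match
2. 'bab' → no match
3. 'bbba' → match
4 → no match
5. 'bb' → match
6. 'abbbbbaa' → no match
Total matched: 2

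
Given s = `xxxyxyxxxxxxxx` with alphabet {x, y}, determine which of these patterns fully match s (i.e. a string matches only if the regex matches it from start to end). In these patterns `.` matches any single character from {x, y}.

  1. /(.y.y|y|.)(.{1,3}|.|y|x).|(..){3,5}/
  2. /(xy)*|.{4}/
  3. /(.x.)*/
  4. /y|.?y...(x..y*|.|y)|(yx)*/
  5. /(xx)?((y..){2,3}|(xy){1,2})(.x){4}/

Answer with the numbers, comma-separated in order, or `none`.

1 → no match
2 → no match
3 → no match
4 → no match
5 → match

5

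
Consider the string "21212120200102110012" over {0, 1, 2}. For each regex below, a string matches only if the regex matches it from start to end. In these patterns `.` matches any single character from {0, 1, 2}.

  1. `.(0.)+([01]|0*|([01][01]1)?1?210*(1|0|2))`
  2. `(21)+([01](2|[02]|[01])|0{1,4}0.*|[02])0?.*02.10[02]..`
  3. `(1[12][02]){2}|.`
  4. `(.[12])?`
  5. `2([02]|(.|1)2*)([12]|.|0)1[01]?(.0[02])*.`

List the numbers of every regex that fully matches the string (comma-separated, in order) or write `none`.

1 → no match
2 → match
3 → no match
4 → no match
5 → no match

2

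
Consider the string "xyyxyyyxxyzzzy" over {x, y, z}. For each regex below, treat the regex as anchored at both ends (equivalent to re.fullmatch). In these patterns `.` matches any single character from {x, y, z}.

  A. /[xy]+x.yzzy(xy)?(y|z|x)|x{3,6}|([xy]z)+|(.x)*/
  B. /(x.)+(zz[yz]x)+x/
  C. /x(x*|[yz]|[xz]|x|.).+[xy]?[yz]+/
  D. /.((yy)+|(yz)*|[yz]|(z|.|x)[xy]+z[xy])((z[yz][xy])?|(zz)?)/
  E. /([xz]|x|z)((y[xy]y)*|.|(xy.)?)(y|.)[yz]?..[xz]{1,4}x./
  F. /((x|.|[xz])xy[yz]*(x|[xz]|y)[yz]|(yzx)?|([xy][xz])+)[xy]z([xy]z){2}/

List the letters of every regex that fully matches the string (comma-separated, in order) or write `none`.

A → no match
B → no match — must end with "xx"
C → match
D → no match
E → no match
F → no match — must end with "z"

C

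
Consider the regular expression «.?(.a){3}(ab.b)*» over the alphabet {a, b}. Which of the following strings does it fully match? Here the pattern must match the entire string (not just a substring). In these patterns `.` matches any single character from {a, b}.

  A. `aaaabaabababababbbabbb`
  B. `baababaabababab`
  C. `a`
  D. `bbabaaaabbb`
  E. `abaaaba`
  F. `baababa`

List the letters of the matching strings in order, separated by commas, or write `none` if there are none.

A → match
B → match
C. `a` → no match
D. `bbabaaaabbb` → match
E. `abaaaba` → match
F. `baababa` → match

A, B, D, E, F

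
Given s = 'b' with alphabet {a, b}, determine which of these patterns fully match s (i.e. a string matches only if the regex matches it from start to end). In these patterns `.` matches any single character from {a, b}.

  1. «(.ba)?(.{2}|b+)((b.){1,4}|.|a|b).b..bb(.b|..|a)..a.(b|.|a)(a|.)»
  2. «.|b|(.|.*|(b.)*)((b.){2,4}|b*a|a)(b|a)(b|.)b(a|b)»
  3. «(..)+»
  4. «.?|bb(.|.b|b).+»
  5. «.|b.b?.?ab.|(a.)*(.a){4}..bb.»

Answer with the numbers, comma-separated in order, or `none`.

1 → no match
2 → match
3 → no match
4 → match
5 → match

2, 4, 5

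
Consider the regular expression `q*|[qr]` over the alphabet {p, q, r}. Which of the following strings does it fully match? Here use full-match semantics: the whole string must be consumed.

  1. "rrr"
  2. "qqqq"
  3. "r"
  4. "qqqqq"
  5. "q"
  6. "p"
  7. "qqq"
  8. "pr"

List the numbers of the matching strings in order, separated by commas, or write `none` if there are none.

1 → no match
2 → match
3 → match
4 → match
5 → match
6 → no match
7 → match
8 → no match

2, 3, 4, 5, 7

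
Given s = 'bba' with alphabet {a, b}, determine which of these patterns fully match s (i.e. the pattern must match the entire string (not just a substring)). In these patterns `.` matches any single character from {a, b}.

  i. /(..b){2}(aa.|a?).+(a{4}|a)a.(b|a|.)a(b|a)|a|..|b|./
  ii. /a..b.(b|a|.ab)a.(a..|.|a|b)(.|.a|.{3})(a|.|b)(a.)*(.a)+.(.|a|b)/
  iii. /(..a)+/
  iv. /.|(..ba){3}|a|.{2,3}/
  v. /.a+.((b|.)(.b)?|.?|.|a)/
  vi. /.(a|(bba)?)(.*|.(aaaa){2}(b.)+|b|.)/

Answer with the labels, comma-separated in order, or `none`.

iii, iv, vi

i → no match
ii → no match — must start with 'a'
iii → match
iv → match
v → no match
vi → match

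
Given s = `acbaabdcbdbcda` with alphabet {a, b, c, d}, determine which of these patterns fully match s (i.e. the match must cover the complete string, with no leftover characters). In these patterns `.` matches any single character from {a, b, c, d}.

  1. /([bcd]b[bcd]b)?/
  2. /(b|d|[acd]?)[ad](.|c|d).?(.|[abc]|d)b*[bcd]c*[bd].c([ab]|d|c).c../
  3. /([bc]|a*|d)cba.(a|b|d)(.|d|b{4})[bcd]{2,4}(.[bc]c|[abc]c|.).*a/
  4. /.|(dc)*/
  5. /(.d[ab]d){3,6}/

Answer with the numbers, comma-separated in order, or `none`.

3

1 → no match
2 → no match
3 → match
4 → no match
5 → no match — must end with `d`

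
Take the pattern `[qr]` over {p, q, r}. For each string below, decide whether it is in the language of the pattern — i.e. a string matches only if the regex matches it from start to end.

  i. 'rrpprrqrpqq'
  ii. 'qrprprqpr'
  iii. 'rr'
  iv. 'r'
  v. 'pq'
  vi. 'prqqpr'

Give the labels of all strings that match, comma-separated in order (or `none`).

iv

i → no match
ii → no match
iii → no match
iv → match
v → no match
vi → no match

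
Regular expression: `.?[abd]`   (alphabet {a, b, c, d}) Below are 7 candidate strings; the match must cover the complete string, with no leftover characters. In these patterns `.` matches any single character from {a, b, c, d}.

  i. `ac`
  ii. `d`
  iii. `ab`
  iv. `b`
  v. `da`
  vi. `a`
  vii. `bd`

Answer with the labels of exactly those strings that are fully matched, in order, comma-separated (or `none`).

ii, iii, iv, v, vi, vii

i → no match
ii → match
iii → match
iv → match
v → match
vi → match
vii → match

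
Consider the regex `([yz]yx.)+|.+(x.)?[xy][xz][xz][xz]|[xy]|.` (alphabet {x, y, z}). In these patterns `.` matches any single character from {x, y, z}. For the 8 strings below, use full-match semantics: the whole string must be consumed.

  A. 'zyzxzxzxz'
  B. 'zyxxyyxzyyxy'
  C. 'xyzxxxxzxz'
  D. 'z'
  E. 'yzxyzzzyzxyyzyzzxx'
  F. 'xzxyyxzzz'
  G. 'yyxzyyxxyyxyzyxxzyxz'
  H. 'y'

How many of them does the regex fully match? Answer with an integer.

A → match
B → match
C → match
D → match
E → no match
F → match
G → match
H → match
Total matched: 7

7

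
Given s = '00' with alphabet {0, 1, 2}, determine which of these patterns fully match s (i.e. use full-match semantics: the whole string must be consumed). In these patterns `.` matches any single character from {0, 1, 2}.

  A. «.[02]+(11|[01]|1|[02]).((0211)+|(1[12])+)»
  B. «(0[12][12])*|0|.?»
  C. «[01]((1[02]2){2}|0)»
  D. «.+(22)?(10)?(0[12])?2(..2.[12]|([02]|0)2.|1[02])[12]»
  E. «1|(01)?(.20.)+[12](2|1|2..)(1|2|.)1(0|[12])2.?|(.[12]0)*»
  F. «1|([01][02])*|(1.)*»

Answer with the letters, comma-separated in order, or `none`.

A → no match
B → no match
C → match
D → no match
E → no match
F → match

C, F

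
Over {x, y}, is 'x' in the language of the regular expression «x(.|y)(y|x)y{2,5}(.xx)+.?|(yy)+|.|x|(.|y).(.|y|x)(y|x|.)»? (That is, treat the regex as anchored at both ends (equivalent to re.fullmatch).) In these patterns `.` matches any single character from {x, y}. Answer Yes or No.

Yes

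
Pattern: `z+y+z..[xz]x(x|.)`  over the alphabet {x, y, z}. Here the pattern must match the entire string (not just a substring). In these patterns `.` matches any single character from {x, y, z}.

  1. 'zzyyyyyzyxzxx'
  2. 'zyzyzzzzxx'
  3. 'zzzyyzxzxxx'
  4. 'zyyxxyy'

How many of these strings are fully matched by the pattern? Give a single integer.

1 → match
2. 'zyzyzzzzxx' → no match
3. 'zzzyyzxzxxx' → match
4. 'zyyxxyy' → no match
Total matched: 2

2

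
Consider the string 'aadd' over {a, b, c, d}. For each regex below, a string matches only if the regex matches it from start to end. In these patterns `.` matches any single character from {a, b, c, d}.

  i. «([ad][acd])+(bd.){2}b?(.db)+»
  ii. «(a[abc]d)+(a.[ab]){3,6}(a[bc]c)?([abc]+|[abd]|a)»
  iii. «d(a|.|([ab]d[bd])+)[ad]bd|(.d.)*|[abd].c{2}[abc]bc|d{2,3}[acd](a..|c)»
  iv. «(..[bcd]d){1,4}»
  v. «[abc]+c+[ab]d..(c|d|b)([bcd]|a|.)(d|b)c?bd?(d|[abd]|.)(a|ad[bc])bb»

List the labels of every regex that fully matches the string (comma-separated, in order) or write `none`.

iv

i → no match — must end with 'db'
ii → no match
iii → no match
iv → match
v → no match — must end with 'bb'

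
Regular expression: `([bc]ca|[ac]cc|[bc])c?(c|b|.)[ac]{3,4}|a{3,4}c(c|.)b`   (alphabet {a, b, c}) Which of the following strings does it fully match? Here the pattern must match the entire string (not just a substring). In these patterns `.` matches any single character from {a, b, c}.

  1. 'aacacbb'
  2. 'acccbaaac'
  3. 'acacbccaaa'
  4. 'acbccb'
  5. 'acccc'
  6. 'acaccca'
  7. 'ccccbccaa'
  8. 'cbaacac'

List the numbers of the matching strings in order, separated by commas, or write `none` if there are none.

2, 7

1. 'aacacbb' → no match
2. 'acccbaaac' → match
3. 'acacbccaaa' → no match
4. 'acbccb' → no match
5. 'acccc' → no match
6. 'acaccca' → no match
7. 'ccccbccaa' → match
8. 'cbaacac' → no match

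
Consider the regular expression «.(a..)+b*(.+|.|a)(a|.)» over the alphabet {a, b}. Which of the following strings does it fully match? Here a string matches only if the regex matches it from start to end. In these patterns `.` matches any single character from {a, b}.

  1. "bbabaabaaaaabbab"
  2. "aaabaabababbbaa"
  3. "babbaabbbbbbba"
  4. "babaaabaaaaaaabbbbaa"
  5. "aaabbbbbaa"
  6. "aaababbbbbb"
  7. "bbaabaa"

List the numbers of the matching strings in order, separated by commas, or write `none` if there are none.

1 → no match
2 → match
3 → match
4 → match
5 → match
6 → match
7 → no match

2, 3, 4, 5, 6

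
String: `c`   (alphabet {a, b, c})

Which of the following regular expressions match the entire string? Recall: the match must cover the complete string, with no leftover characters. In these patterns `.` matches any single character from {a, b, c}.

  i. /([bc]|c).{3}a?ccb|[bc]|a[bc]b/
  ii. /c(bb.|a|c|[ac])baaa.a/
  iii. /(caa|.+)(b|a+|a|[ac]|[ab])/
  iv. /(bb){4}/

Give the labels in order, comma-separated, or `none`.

i → match
ii → no match — must end with `a`
iii → no match
iv → no match — must start with `bb`

i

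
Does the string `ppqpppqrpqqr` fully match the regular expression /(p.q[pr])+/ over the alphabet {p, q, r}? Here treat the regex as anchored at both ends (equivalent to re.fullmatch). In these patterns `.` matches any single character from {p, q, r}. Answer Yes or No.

Yes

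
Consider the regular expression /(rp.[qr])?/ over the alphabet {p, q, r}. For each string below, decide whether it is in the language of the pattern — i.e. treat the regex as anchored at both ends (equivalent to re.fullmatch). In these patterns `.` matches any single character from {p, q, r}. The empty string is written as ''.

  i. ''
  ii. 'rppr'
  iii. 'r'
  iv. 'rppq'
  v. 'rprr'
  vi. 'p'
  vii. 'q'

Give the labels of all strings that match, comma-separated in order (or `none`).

i → match
ii → match
iii → no match
iv → match
v → match
vi → no match
vii → no match

i, ii, iv, v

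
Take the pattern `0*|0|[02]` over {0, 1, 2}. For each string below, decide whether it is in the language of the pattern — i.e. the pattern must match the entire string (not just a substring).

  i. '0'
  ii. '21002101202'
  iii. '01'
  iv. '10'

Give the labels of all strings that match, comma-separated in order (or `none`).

i → match
ii → no match
iii → no match
iv → no match

i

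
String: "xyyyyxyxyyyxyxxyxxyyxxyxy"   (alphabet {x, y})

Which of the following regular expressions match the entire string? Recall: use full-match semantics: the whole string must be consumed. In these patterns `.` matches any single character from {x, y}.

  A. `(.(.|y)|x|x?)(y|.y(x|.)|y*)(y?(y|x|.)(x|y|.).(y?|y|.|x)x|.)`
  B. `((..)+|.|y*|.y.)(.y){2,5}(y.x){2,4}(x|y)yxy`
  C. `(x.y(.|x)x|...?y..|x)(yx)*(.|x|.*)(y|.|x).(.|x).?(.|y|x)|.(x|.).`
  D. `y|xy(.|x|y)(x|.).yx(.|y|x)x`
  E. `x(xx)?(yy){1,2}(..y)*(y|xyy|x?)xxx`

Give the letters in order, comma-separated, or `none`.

A → no match
B → match
C → match
D → no match
E → no match — must end with "xxx"

B, C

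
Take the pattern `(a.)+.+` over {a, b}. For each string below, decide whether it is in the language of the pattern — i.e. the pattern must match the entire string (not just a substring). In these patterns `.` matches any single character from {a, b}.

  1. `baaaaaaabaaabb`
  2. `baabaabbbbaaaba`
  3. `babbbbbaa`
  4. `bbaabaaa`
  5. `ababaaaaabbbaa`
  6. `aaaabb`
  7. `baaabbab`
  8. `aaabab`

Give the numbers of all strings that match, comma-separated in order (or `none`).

5, 6, 8

1 → no match — must start with `a`
2 → no match — must start with `a`
3 → no match — must start with `a`
4 → no match — must start with `a`
5 → match
6 → match
7 → no match — must start with `a`
8 → match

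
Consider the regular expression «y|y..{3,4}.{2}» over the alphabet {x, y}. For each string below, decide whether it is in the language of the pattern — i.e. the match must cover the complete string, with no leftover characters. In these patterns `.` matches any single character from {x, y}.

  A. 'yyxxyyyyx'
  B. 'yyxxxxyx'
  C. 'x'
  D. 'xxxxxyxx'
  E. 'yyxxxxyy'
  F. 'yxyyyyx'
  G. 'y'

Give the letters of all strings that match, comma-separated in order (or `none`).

A → no match
B → match
C → no match — must start with 'y'
D → no match — must start with 'y'
E → match
F → match
G → match

B, E, F, G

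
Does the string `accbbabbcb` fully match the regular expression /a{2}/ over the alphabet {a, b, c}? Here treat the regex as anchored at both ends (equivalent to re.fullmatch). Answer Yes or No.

Every match must end with `a`, but `accbbabbcb` does not.

No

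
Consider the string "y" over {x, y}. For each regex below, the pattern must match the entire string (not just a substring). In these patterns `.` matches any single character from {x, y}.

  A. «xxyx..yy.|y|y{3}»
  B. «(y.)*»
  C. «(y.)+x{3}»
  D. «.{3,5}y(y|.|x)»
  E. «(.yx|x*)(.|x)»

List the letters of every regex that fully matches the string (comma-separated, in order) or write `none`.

A → match
B → no match
C → no match — must end with "x"
D → no match
E → match

A, E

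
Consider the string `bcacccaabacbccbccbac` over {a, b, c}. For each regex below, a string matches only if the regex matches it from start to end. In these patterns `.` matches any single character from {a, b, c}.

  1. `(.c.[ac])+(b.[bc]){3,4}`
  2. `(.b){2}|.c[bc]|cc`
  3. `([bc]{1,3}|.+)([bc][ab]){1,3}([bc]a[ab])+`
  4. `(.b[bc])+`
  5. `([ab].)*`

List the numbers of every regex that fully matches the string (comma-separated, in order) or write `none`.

1 → match
2 → no match
3 → no match
4 → no match
5 → no match

1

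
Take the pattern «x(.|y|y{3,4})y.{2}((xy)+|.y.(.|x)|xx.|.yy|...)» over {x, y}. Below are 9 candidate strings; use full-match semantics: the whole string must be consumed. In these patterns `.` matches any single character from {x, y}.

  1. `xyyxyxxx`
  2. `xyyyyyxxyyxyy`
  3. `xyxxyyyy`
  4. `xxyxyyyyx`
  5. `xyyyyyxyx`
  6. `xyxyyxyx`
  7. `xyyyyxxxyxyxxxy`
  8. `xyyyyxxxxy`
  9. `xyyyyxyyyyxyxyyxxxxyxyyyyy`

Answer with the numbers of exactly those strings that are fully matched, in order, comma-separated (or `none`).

1 → match
2 → no match
3 → no match
4 → match
5 → no match
6 → no match
7 → no match
8 → match
9 → no match

1, 4, 8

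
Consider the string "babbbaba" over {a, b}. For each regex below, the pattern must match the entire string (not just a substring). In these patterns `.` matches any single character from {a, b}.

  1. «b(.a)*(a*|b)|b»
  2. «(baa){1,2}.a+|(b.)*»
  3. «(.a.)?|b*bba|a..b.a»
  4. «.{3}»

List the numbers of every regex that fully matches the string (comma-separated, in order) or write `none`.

1 → no match
2 → match
3 → no match
4 → no match

2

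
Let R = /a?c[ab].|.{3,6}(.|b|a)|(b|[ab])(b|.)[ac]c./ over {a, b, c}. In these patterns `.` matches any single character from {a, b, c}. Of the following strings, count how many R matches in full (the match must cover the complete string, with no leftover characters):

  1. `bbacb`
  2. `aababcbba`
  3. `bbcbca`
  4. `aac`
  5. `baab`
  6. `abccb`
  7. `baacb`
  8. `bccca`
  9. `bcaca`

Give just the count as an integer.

7

1 → match
2 → no match
3 → match
4 → no match
5 → match
6 → match
7 → match
8 → match
9 → match
Total matched: 7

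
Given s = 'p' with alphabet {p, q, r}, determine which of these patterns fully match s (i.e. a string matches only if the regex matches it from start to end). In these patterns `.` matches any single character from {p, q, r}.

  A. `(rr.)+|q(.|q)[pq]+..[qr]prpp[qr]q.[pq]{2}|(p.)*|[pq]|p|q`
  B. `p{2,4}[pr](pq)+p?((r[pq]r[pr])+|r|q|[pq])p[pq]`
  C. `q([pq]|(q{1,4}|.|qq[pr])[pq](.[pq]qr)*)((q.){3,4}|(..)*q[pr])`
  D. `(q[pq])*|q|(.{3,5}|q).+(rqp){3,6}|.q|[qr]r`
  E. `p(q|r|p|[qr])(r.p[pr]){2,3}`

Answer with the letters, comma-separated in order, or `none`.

A → match
B → no match
C → no match — must start with 'q'
D → no match
E → no match

A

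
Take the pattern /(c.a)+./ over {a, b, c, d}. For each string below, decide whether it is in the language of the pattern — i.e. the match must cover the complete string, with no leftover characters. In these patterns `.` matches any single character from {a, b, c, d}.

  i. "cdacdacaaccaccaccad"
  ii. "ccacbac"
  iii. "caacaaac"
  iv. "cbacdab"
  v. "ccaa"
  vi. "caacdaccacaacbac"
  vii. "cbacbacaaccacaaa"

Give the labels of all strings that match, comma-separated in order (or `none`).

i → match
ii. "ccacbac" → match
iii. "caacaaac" → no match
iv. "cbacdab" → match
v. "ccaa" → match
vi → match
vii → match

i, ii, iv, v, vi, vii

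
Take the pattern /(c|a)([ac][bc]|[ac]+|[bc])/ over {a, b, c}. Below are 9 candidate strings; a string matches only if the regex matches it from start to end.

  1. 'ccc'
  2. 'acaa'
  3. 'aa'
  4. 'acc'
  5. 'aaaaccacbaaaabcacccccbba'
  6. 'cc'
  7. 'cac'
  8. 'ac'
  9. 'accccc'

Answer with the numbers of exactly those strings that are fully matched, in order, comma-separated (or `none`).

1, 2, 3, 4, 6, 7, 8, 9

1 → match
2 → match
3 → match
4 → match
5 → no match
6 → match
7 → match
8 → match
9 → match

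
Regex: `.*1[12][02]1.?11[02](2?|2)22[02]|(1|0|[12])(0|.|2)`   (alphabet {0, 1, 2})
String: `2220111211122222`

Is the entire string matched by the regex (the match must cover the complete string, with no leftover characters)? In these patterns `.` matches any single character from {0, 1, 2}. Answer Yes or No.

Yes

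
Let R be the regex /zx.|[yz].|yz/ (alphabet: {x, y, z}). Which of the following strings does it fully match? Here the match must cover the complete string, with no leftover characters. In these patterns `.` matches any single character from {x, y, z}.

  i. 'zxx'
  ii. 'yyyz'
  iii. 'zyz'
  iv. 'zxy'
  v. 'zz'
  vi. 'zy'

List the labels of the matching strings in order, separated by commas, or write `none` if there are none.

i, iv, v, vi

i → match
ii → no match
iii → no match
iv → match
v → match
vi → match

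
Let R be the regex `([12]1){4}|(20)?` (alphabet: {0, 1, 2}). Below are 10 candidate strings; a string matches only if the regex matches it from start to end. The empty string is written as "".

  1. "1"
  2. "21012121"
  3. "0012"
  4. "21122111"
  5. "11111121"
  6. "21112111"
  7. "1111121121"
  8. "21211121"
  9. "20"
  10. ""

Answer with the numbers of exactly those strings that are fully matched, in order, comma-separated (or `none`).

5, 6, 8, 9, 10

1 → no match
2 → no match
3 → no match
4 → no match
5 → match
6 → match
7 → no match
8 → match
9 → match
10 → match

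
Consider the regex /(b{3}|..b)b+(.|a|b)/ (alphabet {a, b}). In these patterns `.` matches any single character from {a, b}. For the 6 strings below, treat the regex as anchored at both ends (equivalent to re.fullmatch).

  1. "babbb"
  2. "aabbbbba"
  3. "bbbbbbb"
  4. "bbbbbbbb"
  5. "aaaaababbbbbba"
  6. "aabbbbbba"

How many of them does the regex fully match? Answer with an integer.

1 → match
2 → match
3 → match
4 → match
5 → no match
6 → match
Total matched: 5

5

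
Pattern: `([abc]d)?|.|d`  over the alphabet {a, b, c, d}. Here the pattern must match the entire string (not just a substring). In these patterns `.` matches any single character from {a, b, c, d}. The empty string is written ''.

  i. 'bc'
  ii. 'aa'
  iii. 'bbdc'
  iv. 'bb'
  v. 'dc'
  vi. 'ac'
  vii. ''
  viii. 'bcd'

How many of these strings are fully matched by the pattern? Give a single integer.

1

i. 'bc' → no match
ii. 'aa' → no match
iii. 'bbdc' → no match
iv. 'bb' → no match
v. 'dc' → no match
vi. 'ac' → no match
vii. '' → match
viii. 'bcd' → no match
Total matched: 1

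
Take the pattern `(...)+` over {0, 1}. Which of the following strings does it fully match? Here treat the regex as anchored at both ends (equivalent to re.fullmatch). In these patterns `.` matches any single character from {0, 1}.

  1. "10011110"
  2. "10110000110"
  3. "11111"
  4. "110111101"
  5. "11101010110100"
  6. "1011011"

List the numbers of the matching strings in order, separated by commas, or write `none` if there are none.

1 → no match
2 → no match
3 → no match
4 → match
5 → no match
6 → no match

4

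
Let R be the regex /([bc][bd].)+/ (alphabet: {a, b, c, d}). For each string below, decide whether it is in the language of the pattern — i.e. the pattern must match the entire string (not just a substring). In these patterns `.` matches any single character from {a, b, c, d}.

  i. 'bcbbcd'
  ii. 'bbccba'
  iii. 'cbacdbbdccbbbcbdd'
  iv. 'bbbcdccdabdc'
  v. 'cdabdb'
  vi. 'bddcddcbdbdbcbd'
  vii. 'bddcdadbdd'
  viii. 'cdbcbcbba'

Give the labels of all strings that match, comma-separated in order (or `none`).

i → no match
ii → match
iii → no match
iv → match
v → match
vi → match
vii → no match
viii → match

ii, iv, v, vi, viii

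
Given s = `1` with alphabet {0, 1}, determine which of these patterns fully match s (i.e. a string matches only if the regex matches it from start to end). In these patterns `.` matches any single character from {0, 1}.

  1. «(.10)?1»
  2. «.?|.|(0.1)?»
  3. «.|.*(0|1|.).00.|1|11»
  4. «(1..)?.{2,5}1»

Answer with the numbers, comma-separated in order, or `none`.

1, 2, 3

1 → match
2 → match
3 → match
4 → no match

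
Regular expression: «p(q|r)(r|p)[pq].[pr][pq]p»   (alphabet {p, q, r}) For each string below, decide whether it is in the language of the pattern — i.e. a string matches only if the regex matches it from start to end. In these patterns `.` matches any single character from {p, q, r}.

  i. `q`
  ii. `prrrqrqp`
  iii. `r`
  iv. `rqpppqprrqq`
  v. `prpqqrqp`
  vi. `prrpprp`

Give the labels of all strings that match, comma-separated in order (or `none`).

i → no match — must start with `p`
ii → no match
iii → no match — must start with `p`
iv → no match — must start with `p`
v → match
vi → no match

v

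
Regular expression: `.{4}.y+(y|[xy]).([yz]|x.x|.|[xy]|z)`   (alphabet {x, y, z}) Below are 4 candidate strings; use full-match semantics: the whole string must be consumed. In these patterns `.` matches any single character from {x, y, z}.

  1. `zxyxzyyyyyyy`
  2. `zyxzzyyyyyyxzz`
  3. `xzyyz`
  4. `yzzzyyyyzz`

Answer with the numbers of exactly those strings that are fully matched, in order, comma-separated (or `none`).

1. `zxyxzyyyyyyy` → match
2 → match
3. `xzyyz` → no match
4. `yzzzyyyyzz` → match

1, 2, 4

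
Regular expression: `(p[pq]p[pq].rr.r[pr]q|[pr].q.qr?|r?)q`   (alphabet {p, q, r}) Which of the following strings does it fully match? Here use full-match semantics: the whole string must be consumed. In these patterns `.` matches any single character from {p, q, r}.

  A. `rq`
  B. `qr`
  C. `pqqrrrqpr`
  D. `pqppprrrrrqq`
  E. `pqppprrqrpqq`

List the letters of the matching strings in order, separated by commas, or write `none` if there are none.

A → match
B → no match — must end with `q`
C → no match — must end with `q`
D → match
E → match

A, D, E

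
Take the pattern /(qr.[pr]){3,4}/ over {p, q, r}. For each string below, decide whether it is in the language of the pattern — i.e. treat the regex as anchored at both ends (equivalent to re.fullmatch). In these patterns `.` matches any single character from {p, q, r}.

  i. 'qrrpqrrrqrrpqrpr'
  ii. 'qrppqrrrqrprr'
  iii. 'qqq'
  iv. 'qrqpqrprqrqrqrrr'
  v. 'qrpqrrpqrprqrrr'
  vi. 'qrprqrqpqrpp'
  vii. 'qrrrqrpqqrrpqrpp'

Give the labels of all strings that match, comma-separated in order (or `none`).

i → match
ii → no match
iii → no match — must start with 'qr'
iv → match
v → no match
vi → match
vii → no match

i, iv, vi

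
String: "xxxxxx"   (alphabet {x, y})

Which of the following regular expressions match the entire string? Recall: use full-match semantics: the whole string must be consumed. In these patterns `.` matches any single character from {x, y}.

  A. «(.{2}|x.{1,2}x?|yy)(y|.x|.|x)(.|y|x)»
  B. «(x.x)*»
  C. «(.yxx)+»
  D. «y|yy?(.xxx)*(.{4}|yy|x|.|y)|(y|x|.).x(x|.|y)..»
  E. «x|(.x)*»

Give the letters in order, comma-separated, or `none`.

A, B, D, E

A → match
B → match
C → no match — must end with "yxx"
D → match
E → match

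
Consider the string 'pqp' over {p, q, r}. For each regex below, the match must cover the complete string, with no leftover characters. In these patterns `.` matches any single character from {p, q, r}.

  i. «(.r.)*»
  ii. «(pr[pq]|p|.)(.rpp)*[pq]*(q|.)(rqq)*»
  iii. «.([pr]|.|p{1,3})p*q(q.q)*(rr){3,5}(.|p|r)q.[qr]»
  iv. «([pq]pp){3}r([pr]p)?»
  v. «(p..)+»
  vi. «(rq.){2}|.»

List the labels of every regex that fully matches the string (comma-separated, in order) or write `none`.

i → no match
ii → match
iii → no match
iv → no match
v → match
vi → no match

ii, v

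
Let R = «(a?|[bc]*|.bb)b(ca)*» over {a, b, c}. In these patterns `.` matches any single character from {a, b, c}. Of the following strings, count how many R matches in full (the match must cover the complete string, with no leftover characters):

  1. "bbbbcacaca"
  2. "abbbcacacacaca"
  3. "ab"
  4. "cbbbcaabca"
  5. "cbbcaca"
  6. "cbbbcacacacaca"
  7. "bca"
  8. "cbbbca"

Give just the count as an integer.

1 → match
2 → match
3 → match
4 → no match
5 → match
6 → match
7 → match
8 → match
Total matched: 7

7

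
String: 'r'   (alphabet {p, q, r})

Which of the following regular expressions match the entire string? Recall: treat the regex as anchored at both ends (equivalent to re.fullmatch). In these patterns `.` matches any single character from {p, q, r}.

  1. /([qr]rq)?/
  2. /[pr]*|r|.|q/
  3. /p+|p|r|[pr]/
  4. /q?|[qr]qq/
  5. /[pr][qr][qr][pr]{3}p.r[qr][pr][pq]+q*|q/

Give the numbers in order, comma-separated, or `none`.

1 → no match
2 → match
3 → match
4 → no match
5 → no match

2, 3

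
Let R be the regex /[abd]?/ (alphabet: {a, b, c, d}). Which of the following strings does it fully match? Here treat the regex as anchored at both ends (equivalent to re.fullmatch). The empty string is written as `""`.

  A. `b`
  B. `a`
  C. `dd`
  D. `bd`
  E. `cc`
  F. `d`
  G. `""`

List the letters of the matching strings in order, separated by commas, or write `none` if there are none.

A, B, F, G

A. `b` → match
B. `a` → match
C. `dd` → no match
D. `bd` → no match
E. `cc` → no match
F. `d` → match
G. `""` → match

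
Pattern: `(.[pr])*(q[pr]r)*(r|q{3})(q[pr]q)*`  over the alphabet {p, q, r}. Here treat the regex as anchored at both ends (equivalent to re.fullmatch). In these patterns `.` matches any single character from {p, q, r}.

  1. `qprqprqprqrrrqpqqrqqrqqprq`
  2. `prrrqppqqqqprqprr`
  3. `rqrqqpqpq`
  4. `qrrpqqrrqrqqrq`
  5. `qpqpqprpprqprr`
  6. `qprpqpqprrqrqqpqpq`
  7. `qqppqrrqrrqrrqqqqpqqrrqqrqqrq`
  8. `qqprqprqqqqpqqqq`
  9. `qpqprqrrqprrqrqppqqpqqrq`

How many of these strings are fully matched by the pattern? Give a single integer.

1 → no match
2 → no match
3. `rqrqqpqpq` → no match
4 → no match
5 → match
6 → no match
7 → no match
8 → no match
9 → no match
Total matched: 1

1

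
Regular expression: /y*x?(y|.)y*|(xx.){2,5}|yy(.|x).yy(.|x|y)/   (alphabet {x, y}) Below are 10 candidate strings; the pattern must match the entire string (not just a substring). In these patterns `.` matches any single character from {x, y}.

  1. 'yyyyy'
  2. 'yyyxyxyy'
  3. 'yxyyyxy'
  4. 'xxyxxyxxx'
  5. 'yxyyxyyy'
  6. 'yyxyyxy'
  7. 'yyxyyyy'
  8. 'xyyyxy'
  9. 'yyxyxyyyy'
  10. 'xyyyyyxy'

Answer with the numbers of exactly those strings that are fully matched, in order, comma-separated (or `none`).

1 → match
2 → no match
3 → no match
4 → match
5 → no match
6 → no match
7 → match
8 → no match
9 → no match
10 → no match

1, 4, 7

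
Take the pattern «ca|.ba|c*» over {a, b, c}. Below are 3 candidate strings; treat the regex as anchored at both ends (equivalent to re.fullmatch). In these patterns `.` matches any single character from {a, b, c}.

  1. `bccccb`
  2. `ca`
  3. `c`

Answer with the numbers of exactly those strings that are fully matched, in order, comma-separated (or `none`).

2, 3

1 → no match
2 → match
3 → match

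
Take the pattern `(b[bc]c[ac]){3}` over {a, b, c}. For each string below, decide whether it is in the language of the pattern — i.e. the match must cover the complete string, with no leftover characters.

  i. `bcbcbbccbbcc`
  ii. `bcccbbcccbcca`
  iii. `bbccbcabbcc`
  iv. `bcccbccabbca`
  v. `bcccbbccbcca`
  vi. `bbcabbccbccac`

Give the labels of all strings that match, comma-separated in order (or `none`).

i → no match
ii → no match
iii → no match
iv → match
v → match
vi → no match

iv, v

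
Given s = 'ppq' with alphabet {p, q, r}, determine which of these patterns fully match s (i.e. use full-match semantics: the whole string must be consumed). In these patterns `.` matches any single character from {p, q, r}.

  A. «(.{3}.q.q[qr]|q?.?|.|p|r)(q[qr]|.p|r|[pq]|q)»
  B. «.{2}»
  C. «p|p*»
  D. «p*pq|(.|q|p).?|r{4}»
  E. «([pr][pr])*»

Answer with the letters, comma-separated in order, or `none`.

A → no match
B → no match
C → no match
D → match
E → no match

D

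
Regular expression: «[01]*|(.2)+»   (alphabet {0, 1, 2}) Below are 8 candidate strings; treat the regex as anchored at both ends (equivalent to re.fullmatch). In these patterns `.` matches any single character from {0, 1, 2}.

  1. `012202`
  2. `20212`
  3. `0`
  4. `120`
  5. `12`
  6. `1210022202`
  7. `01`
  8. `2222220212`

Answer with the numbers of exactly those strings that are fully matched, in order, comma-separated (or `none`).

1 → no match
2 → no match
3 → match
4 → no match
5 → match
6 → no match
7 → match
8 → match

3, 5, 7, 8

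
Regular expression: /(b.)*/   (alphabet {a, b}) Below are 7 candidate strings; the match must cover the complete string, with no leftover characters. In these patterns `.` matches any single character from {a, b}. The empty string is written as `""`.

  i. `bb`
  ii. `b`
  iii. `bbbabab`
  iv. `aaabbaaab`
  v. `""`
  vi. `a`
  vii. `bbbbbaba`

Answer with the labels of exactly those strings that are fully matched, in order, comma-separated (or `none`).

i, v, vii

i → match
ii → no match
iii → no match
iv → no match
v → match
vi → no match
vii → match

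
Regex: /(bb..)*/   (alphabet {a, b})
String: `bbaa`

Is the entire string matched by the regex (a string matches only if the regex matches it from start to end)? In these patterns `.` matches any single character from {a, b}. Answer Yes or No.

Yes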